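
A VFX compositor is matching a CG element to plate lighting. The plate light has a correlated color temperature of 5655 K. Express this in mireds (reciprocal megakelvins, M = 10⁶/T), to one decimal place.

M = 10⁶ / 5655 = 176.835 → 176.8 mireds.

176.8 mireds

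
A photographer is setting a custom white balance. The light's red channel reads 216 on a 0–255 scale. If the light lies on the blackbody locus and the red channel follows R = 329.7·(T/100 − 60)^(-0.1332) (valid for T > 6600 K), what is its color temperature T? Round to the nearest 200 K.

(t − 60)^(-0.1332) = 216/329.7 = 0.65514.
t − 60 = 0.65514^(1/-0.1332) = 0.65514^(-7.508) = 23.926, so t = 83.926.
T = 100·t = 8393 K → 8400 K to the nearest 200 K.

8400 K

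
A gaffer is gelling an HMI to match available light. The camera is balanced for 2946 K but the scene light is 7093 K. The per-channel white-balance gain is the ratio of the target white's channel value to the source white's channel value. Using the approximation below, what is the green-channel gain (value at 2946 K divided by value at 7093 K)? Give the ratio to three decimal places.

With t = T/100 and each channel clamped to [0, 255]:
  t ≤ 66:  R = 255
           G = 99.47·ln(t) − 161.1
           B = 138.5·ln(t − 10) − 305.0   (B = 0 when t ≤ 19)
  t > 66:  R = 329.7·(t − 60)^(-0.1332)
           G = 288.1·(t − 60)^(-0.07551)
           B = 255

0.729

At 7093 K (t = 70.93):
  G = 288.1·(70.93 − 60)^(-0.07551) = 288.1·10.93^(-0.07551) = 288.1·0.83478 = 240.501.
At 2946 K (t = 29.46):
  G = 99.47·ln 29.46 − 161.1 = 99.47·3.3830 − 161.1 = 175.410.
Gain = 175.410 / 240.501 = 0.7294 → 0.729.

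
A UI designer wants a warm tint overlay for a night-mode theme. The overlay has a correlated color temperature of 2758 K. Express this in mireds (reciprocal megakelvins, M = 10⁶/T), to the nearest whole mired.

M = 10⁶ / 2758 = 362.582 → 363 mireds.

363 mireds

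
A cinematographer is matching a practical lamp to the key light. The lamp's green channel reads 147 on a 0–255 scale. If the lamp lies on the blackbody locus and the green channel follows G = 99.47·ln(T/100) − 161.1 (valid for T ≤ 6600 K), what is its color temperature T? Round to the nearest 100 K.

ln t = (147 + 161.1) / 99.47 = 3.0974.
t = e^3.0974 = 22.141.
T = 100·t = 2214 K → 2200 K to the nearest 100 K.

2200 K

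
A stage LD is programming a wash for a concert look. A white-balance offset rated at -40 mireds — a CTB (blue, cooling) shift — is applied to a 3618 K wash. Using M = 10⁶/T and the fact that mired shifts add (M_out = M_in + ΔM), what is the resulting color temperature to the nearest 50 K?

4250 K

M_in = 10⁶/3618 = 276.40 mireds.
M_out = 276.40 + (-40) = 236.40 mireds.
T_out = 10⁶/236.40 = 4230.2 K → 4250 K.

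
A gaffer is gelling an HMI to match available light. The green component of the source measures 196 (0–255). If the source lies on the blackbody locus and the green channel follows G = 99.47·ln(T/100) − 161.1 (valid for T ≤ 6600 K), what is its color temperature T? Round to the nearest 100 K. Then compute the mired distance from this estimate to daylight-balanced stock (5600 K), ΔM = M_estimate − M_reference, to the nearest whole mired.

+99 mireds

ln t = (196 + 161.1) / 99.47 = 3.5900.
t = e^3.5900 = 36.235.
T = 100·t = 3624 K → 3600 K to the nearest 100 K.
M_estimate = 10⁶/3600 = 277.78; M_reference = 10⁶/5600 = 178.57.
ΔM = 277.78 − 178.57 = 99.21 → +99 mireds.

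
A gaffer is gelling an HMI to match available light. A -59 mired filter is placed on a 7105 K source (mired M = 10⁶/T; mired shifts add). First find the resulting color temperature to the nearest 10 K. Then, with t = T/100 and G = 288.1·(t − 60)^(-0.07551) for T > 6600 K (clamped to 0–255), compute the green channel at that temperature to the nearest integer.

M_in = 10⁶/7105 = 140.75; M_out = 140.75 + (-59) = 81.75.
T_out = 10⁶/81.75 = 12233.0 K → 12230 K; t = 122.3.
G = 288.1·(122.3 − 60)^(-0.07551) = 288.1·62.3^(-0.07551) = 288.1·0.73198 = 210.883.
Rounded: 211.

211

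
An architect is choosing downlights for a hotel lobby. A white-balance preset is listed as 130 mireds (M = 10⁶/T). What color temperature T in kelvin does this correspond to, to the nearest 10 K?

7690 K

T = 10⁶ / 130 = 7692.31 K → 7690 K.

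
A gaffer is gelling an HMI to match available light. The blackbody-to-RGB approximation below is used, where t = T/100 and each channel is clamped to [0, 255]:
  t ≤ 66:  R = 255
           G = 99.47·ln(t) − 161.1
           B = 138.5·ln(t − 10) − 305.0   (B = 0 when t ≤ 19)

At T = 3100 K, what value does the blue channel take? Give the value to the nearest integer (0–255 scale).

t = 3100/100 = 31; the t ≤ 66 branch applies.
B = 138.5·ln(31 − 10) − 305.0 = 138.5·ln 21 − 305.0 = 138.5·3.0445 − 305.0 = 116.666.
Rounded: 117.

117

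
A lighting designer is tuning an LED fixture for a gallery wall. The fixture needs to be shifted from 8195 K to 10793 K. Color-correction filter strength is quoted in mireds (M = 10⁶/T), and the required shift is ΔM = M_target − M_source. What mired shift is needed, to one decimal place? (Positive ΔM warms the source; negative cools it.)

M_source = 10⁶/8195 = 122.026; M_target = 10⁶/10793 = 92.653.
ΔM = 92.653 − 122.026 = -29.373 → -29.4 mireds, a cooling shift.

-29.4 mireds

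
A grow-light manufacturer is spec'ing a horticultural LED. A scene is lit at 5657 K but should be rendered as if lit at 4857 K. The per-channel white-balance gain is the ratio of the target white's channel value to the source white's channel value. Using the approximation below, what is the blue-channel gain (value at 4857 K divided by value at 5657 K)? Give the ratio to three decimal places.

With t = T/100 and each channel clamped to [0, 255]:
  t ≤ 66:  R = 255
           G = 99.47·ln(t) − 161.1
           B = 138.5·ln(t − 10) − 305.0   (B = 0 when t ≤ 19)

0.885

At 5657 K (t = 56.57):
  B = 138.5·ln(56.57 − 10) − 305.0 = 138.5·ln 46.57 − 305.0 = 138.5·3.8410 − 305.0 = 226.972.
At 4857 K (t = 48.57):
  B = 138.5·ln(48.57 − 10) − 305.0 = 138.5·ln 38.57 − 305.0 = 138.5·3.6525 − 305.0 = 200.868.
Gain = 200.868 / 226.972 = 0.8850 → 0.885.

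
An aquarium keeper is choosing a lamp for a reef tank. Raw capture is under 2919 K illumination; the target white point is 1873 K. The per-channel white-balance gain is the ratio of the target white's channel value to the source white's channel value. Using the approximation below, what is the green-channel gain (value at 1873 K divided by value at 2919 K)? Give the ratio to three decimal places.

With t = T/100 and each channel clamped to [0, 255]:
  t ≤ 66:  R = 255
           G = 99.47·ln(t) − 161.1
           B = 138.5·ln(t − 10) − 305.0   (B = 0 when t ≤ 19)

0.747

At 2919 K (t = 29.19):
  G = 99.47·ln 29.19 − 161.1 = 99.47·3.3738 − 161.1 = 174.494.
At 1873 K (t = 18.73):
  G = 99.47·ln 18.73 − 161.1 = 99.47·2.9301 − 161.1 = 130.360.
Gain = 130.360 / 174.494 = 0.7471 → 0.747.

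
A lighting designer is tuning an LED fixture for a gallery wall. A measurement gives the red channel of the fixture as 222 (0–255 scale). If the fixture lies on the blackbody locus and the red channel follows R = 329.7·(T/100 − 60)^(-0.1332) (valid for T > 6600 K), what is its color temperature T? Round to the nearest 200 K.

8000 K

(t − 60)^(-0.1332) = 222/329.7 = 0.67334.
t − 60 = 0.67334^(1/-0.1332) = 0.67334^(-7.508) = 19.478, so t = 79.478.
T = 100·t = 7948 K → 8000 K to the nearest 200 K.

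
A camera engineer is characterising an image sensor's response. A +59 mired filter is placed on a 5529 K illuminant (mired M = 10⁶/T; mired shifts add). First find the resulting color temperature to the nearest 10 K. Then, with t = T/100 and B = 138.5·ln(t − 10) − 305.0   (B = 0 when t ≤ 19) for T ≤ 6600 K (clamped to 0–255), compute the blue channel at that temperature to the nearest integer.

174

M_in = 10⁶/5529 = 180.86; M_out = 180.86 + (+59) = 239.86.
T_out = 10⁶/239.86 = 4169.0 K → 4170 K; t = 41.7.
B = 138.5·ln(41.7 − 10) − 305.0 = 138.5·ln 31.7 − 305.0 = 138.5·3.4563 − 305.0 = 173.700.
Rounded: 174.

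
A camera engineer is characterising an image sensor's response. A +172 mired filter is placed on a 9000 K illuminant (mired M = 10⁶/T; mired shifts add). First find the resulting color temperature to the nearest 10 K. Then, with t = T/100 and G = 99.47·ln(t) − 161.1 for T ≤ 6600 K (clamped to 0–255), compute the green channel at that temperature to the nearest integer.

M_in = 10⁶/9000 = 111.11; M_out = 111.11 + (+172) = 283.11.
T_out = 10⁶/283.11 = 3532.2 K → 3530 K; t = 35.3.
G = 99.47·ln 35.3 − 161.1 = 99.47·3.5639 − 161.1 = 193.399.
Rounded: 193.

193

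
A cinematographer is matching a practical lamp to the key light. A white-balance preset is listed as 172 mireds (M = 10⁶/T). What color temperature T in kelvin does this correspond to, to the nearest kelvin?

T = 10⁶ / 172 = 5813.95 K → 5814 K.

5814 K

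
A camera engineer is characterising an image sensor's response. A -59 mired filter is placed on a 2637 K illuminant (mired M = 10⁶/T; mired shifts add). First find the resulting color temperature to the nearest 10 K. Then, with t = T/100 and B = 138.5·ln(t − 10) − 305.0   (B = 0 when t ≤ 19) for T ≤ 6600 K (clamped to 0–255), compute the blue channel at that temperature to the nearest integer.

118

M_in = 10⁶/2637 = 379.22; M_out = 379.22 + (-59) = 320.22.
T_out = 10⁶/320.22 = 3122.9 K → 3120 K; t = 31.2.
B = 138.5·ln(31.2 − 10) − 305.0 = 138.5·ln 21.2 − 305.0 = 138.5·3.0540 − 305.0 = 117.979.
Rounded: 118.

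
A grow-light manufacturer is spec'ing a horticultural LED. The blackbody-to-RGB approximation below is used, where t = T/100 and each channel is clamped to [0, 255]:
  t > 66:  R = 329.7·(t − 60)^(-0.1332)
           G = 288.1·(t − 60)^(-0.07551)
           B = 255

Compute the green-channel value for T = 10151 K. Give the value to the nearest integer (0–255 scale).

217

t = 10151/100 = 101.51; the t > 66 branch applies.
G = 288.1·(101.51 − 60)^(-0.07551) = 288.1·41.51^(-0.07551) = 288.1·0.75477 = 217.449.
Rounded: 217.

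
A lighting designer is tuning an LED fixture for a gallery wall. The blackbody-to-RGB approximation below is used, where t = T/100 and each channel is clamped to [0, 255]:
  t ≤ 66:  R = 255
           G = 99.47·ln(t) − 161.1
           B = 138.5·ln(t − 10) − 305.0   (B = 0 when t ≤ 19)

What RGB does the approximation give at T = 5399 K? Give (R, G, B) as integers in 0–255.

t = 5399/100 = 53.99; the t ≤ 66 branch applies.
R = 255 by definition for t ≤ 66.
G = 99.47·ln 53.99 − 161.1 = 99.47·3.9888 − 161.1 = 235.666.
B = 138.5·ln(53.99 − 10) − 305.0 = 138.5·ln 43.99 − 305.0 = 138.5·3.7840 − 305.0 = 219.079.
Rounded: (255, 236, 219).

(255, 236, 219)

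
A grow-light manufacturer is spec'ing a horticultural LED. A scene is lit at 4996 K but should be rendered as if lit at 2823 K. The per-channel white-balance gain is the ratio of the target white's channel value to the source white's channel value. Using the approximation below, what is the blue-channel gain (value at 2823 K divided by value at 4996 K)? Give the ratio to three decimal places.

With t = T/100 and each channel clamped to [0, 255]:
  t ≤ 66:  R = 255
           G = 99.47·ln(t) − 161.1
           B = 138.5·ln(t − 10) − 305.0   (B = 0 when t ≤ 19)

0.472

At 4996 K (t = 49.96):
  B = 138.5·ln(49.96 − 10) − 305.0 = 138.5·ln 39.96 − 305.0 = 138.5·3.6879 − 305.0 = 205.771.
At 2823 K (t = 28.23):
  B = 138.5·ln(28.23 − 10) − 305.0 = 138.5·ln 18.23 − 305.0 = 138.5·2.9031 − 305.0 = 97.075.
Gain = 97.075 / 205.771 = 0.4718 → 0.472.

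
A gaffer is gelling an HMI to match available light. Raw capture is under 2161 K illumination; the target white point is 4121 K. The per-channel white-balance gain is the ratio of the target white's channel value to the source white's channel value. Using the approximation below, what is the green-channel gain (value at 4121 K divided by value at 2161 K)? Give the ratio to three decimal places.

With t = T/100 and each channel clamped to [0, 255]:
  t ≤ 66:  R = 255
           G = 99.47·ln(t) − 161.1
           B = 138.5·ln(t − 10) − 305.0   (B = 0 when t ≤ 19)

1.444

At 2161 K (t = 21.61):
  G = 99.47·ln 21.61 − 161.1 = 99.47·3.0732 − 161.1 = 144.587.
At 4121 K (t = 41.21):
  G = 99.47·ln 41.21 − 161.1 = 99.47·3.7187 − 161.1 = 208.797.
Gain = 208.797 / 144.587 = 1.4441 → 1.444.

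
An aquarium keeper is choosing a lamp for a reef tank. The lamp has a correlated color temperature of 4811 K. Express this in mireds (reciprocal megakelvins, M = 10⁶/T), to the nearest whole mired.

M = 10⁶ / 4811 = 207.857 → 208 mireds.

208 mireds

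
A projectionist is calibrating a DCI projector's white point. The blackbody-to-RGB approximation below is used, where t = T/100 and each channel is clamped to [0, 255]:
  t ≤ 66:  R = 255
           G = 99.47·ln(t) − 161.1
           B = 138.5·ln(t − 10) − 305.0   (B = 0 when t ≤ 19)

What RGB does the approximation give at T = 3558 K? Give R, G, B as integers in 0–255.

t = 3558/100 = 35.58; the t ≤ 66 branch applies.
R = 255 by definition for t ≤ 66.
G = 99.47·ln 35.58 − 161.1 = 99.47·3.5718 − 161.1 = 194.185.
B = 138.5·ln(35.58 − 10) − 305.0 = 138.5·ln 25.58 − 305.0 = 138.5·3.2418 − 305.0 = 143.991.
Rounded: (255, 194, 144).

R=255, G=194, B=144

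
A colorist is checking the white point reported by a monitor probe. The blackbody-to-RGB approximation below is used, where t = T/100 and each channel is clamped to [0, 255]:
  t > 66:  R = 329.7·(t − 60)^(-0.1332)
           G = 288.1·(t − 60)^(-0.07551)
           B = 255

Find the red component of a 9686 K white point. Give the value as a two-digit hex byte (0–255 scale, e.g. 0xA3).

t = 9686/100 = 96.86; the t > 66 branch applies.
R = 329.7·(96.86 − 60)^(-0.1332) = 329.7·36.86^(-0.1332) = 329.7·0.61849 = 203.917.
Rounded: 204; in hex, 0xCC.

0xCC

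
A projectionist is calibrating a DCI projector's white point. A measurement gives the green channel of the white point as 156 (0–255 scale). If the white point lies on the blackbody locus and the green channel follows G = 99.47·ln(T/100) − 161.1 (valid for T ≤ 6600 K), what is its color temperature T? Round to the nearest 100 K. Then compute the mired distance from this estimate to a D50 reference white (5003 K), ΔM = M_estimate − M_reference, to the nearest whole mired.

ln t = (156 + 161.1) / 99.47 = 3.1879.
t = e^3.1879 = 24.237.
T = 100·t = 2424 K → 2400 K to the nearest 100 K.
M_estimate = 10⁶/2400 = 416.67; M_reference = 10⁶/5003 = 199.88.
ΔM = 416.67 − 199.88 = 216.79 → +217 mireds.

+217 mireds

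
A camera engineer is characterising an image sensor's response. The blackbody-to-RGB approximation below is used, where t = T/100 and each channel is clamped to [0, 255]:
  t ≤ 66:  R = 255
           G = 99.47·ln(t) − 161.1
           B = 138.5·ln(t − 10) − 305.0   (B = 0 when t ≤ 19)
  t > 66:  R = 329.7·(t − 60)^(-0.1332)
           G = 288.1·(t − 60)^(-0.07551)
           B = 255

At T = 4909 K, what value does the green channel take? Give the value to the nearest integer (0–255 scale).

t = 4909/100 = 49.09; the t ≤ 66 branch applies.
G = 99.47·ln 49.09 − 161.1 = 99.47·3.8937 − 161.1 = 226.202.
Rounded: 226.

226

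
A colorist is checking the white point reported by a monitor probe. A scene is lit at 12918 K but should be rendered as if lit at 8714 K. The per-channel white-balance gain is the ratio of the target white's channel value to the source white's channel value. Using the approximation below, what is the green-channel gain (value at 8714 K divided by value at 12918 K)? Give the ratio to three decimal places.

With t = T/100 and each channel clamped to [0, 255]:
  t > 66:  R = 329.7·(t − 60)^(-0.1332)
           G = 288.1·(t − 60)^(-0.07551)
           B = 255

At 12918 K (t = 129.18):
  G = 288.1·(129.18 − 60)^(-0.07551) = 288.1·69.18^(-0.07551) = 288.1·0.72621 = 209.222.
At 8714 K (t = 87.14):
  G = 288.1·(87.14 − 60)^(-0.07551) = 288.1·27.14^(-0.07551) = 288.1·0.77938 = 224.539.
Gain = 224.539 / 209.222 = 1.0732 → 1.073.

1.073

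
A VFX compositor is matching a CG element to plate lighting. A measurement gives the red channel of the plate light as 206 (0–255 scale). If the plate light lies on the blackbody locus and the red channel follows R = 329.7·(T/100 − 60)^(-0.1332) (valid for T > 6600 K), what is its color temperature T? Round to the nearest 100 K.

(t − 60)^(-0.1332) = 206/329.7 = 0.62481.
t − 60 = 0.62481^(1/-0.1332) = 0.62481^(-7.508) = 34.152, so t = 94.152.
T = 100·t = 9415 K → 9400 K to the nearest 100 K.

9400 K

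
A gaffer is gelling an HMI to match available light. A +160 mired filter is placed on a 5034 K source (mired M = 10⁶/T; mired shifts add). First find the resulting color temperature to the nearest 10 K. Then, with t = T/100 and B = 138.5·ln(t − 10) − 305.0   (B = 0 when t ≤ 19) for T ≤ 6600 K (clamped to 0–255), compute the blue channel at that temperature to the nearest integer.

95

M_in = 10⁶/5034 = 198.65; M_out = 198.65 + (+160) = 358.65.
T_out = 10⁶/358.65 = 2788.2 K → 2790 K; t = 27.9.
B = 138.5·ln(27.9 − 10) − 305.0 = 138.5·ln 17.9 − 305.0 = 138.5·2.8848 − 305.0 = 94.545.
Rounded: 95.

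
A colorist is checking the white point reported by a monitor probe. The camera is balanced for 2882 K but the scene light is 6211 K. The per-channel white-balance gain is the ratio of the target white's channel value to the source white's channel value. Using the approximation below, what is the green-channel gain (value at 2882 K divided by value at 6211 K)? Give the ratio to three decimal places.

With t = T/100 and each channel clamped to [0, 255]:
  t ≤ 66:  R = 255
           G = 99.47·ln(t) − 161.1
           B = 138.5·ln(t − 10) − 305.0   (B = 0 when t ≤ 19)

At 6211 K (t = 62.11):
  G = 99.47·ln 62.11 − 161.1 = 99.47·4.1289 − 161.1 = 249.602.
At 2882 K (t = 28.82):
  G = 99.47·ln 28.82 − 161.1 = 99.47·3.3611 − 161.1 = 173.226.
Gain = 173.226 / 249.602 = 0.6940 → 0.694.

0.694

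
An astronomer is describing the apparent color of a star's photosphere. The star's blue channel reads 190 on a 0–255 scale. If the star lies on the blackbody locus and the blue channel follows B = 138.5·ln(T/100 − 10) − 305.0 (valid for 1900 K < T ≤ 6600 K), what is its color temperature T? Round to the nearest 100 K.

4600 K

ln(t − 10) = (190 + 305.0) / 138.5 = 3.5740.
t − 10 = e^3.5740 = 35.659, so t = 45.659.
T = 100·t = 4566 K → 4600 K to the nearest 100 K.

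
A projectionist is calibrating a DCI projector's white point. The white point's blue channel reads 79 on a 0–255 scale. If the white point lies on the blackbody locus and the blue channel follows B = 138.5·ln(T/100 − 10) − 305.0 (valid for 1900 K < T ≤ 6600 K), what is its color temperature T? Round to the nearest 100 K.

2600 K

ln(t − 10) = (79 + 305.0) / 138.5 = 2.7726.
t − 10 = e^2.7726 = 16.000, so t = 26.000.
T = 100·t = 2600 K → 2600 K to the nearest 100 K.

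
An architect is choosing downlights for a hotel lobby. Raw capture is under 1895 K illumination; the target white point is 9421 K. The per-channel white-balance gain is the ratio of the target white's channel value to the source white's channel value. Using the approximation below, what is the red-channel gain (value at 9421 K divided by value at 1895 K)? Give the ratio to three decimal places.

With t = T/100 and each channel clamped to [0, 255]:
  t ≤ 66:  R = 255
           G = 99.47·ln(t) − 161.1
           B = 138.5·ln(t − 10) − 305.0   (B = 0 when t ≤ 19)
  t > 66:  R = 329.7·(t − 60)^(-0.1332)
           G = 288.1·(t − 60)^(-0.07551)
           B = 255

0.808

At 1895 K (t = 18.95):
  R = 255 by definition for t ≤ 66.
At 9421 K (t = 94.21):
  R = 329.7·(94.21 − 60)^(-0.1332) = 329.7·34.21^(-0.1332) = 329.7·0.62467 = 205.954.
Gain = 205.954 / 255.000 = 0.8077 → 0.808.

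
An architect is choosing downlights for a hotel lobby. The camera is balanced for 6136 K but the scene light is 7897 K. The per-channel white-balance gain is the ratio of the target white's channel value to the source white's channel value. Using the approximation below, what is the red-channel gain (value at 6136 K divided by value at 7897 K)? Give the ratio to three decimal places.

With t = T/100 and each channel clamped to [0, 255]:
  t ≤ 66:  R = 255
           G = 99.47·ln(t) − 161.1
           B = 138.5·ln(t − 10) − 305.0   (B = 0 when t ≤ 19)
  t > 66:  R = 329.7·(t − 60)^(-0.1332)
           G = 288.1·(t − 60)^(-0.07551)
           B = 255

At 7897 K (t = 78.97):
  R = 329.7·(78.97 − 60)^(-0.1332) = 329.7·18.97^(-0.1332) = 329.7·0.67571 = 222.782.
At 6136 K (t = 61.36):
  R = 255 by definition for t ≤ 66.
Gain = 255.000 / 222.782 = 1.1446 → 1.145.

1.145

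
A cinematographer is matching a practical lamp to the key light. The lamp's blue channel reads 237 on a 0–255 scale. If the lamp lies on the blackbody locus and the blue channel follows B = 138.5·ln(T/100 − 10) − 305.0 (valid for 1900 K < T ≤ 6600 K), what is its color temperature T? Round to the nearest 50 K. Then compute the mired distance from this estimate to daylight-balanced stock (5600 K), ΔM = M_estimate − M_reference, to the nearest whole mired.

ln(t − 10) = (237 + 305.0) / 138.5 = 3.9134.
t − 10 = e^3.9134 = 50.067, so t = 60.067.
T = 100·t = 6007 K → 6000 K to the nearest 50 K.
M_estimate = 10⁶/6000 = 166.67; M_reference = 10⁶/5600 = 178.57.
ΔM = 166.67 − 178.57 = -11.90 → -12 mireds.

-12 mireds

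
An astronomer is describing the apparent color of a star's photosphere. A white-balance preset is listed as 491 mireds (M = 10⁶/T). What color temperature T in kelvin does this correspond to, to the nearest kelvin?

T = 10⁶ / 491 = 2036.66 K → 2037 K.

2037 K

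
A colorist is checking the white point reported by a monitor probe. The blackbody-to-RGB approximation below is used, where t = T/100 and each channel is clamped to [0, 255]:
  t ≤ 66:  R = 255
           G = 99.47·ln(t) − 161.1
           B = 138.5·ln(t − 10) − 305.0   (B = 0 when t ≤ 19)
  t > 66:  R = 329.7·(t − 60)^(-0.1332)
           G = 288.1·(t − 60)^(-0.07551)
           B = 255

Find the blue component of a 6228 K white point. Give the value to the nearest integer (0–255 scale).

243

t = 6228/100 = 62.28; the t ≤ 66 branch applies.
B = 138.5·ln(62.28 − 10) − 305.0 = 138.5·ln 52.28 − 305.0 = 138.5·3.9566 − 305.0 = 242.991.
Rounded: 243.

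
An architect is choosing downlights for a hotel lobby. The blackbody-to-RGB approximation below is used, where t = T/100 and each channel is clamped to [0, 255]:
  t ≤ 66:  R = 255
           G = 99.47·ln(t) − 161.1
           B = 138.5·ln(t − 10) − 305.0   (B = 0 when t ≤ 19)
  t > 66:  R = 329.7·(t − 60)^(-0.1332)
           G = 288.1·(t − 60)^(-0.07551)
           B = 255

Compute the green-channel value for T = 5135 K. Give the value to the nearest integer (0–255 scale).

231

t = 5135/100 = 51.35; the t ≤ 66 branch applies.
G = 99.47·ln 51.35 − 161.1 = 99.47·3.9387 − 161.1 = 230.679.
Rounded: 231.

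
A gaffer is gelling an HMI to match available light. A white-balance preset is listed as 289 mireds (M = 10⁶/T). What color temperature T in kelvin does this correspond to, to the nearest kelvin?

3460 K

T = 10⁶ / 289 = 3460.21 K → 3460 K.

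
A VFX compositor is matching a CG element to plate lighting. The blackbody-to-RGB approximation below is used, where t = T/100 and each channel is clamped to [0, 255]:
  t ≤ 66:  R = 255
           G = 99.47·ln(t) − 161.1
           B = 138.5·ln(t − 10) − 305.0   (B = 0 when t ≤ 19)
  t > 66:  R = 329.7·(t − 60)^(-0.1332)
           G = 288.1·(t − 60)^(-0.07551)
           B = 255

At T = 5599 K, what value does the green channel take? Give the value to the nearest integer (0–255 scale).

239

t = 5599/100 = 55.99; the t ≤ 66 branch applies.
G = 99.47·ln 55.99 − 161.1 = 99.47·4.0252 − 161.1 = 239.284.
Rounded: 239.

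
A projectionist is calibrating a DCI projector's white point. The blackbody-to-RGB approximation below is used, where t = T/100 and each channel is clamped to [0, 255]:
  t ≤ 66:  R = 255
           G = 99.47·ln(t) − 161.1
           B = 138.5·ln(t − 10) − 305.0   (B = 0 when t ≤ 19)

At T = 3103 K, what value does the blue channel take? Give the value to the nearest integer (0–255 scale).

117

t = 3103/100 = 31.03; the t ≤ 66 branch applies.
B = 138.5·ln(31.03 − 10) − 305.0 = 138.5·ln 21.03 − 305.0 = 138.5·3.0459 − 305.0 = 116.864.
Rounded: 117.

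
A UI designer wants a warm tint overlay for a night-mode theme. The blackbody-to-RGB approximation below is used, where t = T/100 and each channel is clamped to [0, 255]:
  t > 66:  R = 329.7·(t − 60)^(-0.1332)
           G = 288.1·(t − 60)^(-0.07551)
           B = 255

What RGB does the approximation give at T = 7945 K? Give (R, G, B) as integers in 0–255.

t = 7945/100 = 79.45; the t > 66 branch applies.
R = 329.7·(79.45 − 60)^(-0.1332) = 329.7·19.45^(-0.1332) = 329.7·0.67347 = 222.042.
G = 288.1·(79.45 − 60)^(-0.07551) = 288.1·19.45^(-0.07551) = 288.1·0.79923 = 230.259.
B = 255 by definition for t > 66.
Rounded: (222, 230, 255).

(222, 230, 255)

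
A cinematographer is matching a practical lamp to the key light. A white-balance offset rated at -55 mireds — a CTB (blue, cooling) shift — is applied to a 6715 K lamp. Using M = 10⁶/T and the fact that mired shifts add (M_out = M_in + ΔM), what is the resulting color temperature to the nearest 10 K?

M_in = 10⁶/6715 = 148.92 mireds.
M_out = 148.92 + (-55) = 93.92 mireds.
T_out = 10⁶/93.92 = 10647.3 K → 10650 K.

10650 K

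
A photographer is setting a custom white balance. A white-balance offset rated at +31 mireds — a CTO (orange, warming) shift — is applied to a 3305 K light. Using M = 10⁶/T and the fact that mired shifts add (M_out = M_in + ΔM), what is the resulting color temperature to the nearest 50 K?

3000 K

M_in = 10⁶/3305 = 302.57 mireds.
M_out = 302.57 + (+31) = 333.57 mireds.
T_out = 10⁶/333.57 = 2997.9 K → 3000 K.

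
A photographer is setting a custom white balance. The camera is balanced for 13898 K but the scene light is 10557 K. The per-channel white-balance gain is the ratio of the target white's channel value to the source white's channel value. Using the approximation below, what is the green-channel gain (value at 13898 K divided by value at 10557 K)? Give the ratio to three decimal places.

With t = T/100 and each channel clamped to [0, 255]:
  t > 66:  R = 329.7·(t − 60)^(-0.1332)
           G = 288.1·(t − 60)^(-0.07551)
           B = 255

At 10557 K (t = 105.57):
  G = 288.1·(105.57 − 60)^(-0.07551) = 288.1·45.57^(-0.07551) = 288.1·0.74947 = 215.922.
At 13898 K (t = 138.98):
  G = 288.1·(138.98 − 60)^(-0.07551) = 288.1·78.98^(-0.07551) = 288.1·0.71898 = 207.139.
Gain = 207.139 / 215.922 = 0.9593 → 0.959.

0.959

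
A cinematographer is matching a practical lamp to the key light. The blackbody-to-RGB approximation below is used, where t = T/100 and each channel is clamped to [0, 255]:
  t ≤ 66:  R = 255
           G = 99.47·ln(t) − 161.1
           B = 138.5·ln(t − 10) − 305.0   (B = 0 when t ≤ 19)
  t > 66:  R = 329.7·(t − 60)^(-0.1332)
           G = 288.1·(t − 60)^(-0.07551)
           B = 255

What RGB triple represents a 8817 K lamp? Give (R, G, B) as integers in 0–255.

t = 8817/100 = 88.17; the t > 66 branch applies.
R = 329.7·(88.17 − 60)^(-0.1332) = 329.7·28.17^(-0.1332) = 329.7·0.64104 = 211.352.
G = 288.1·(88.17 − 60)^(-0.07551) = 288.1·28.17^(-0.07551) = 288.1·0.77719 = 223.908.
B = 255 by definition for t > 66.
Rounded: (211, 224, 255).

(211, 224, 255)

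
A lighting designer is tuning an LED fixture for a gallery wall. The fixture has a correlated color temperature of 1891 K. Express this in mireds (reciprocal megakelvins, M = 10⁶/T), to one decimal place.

528.8 mireds

M = 10⁶ / 1891 = 528.821 → 528.8 mireds.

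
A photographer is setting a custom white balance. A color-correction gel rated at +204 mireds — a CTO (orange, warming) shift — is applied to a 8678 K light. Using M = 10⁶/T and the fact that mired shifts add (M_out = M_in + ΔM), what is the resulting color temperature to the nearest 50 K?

M_in = 10⁶/8678 = 115.23 mireds.
M_out = 115.23 + (+204) = 319.23 mireds.
T_out = 10⁶/319.23 = 3132.5 K → 3150 K.

3150 K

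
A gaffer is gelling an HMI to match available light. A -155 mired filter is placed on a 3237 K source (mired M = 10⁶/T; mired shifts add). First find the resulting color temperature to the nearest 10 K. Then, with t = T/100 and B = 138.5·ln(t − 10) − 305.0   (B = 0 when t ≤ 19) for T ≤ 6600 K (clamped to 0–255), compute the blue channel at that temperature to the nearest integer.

M_in = 10⁶/3237 = 308.93; M_out = 308.93 + (-155) = 153.93.
T_out = 10⁶/153.93 = 6496.5 K → 6500 K; t = 65.
B = 138.5·ln(65 − 10) − 305.0 = 138.5·ln 55 − 305.0 = 138.5·4.0073 − 305.0 = 250.016.
Rounded: 250.

250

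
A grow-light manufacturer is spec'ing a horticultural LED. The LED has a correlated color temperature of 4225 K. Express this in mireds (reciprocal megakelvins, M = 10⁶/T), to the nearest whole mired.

M = 10⁶ / 4225 = 236.686 → 237 mireds.

237 mireds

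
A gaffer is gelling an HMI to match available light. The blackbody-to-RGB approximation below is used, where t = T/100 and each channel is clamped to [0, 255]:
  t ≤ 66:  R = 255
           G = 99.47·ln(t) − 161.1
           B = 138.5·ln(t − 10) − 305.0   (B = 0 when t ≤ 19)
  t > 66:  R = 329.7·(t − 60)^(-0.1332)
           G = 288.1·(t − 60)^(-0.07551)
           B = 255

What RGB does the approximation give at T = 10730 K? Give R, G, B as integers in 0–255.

R=197, G=215, B=255

t = 10730/100 = 107.3; the t > 66 branch applies.
R = 329.7·(107.3 − 60)^(-0.1332) = 329.7·47.3^(-0.1332) = 329.7·0.59829 = 197.255.
G = 288.1·(107.3 − 60)^(-0.07551) = 288.1·47.3^(-0.07551) = 288.1·0.74736 = 215.315.
B = 255 by definition for t > 66.
Rounded: (197, 215, 255).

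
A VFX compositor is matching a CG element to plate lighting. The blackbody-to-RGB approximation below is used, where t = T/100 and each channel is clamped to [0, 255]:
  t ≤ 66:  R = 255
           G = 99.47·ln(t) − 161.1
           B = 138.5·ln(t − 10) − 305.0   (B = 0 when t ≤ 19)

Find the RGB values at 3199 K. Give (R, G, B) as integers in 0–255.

(255, 184, 123)

t = 3199/100 = 31.99; the t ≤ 66 branch applies.
R = 255 by definition for t ≤ 66.
G = 99.47·ln 31.99 − 161.1 = 99.47·3.4654 − 161.1 = 183.606.
B = 138.5·ln(31.99 − 10) − 305.0 = 138.5·ln 21.99 − 305.0 = 138.5·3.0906 − 305.0 = 123.046.
Rounded: (255, 184, 123).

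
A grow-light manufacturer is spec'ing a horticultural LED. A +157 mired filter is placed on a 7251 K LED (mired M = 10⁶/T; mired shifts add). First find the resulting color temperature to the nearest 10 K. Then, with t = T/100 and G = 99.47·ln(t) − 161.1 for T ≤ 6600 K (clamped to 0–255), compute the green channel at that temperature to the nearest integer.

189

M_in = 10⁶/7251 = 137.91; M_out = 137.91 + (+157) = 294.91.
T_out = 10⁶/294.91 = 3390.8 K → 3390 K; t = 33.9.
G = 99.47·ln 33.9 − 161.1 = 99.47·3.5234 − 161.1 = 189.374.
Rounded: 189.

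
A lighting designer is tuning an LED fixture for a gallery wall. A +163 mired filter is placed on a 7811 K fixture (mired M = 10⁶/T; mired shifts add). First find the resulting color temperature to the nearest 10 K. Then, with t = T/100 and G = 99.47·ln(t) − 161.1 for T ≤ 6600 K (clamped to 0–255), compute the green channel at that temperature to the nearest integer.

M_in = 10⁶/7811 = 128.02; M_out = 128.02 + (+163) = 291.02.
T_out = 10⁶/291.02 = 3436.1 K → 3440 K; t = 34.4.
G = 99.47·ln 34.4 − 161.1 = 99.47·3.5381 − 161.1 = 190.830.
Rounded: 191.

191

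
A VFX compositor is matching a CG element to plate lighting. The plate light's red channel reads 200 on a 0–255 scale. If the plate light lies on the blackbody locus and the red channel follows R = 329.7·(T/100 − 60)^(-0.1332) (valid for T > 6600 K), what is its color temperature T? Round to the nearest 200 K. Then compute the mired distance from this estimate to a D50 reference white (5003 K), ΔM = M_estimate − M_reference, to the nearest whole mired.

-102 mireds

(t − 60)^(-0.1332) = 200/329.7 = 0.60661.
t − 60 = 0.60661^(1/-0.1332) = 0.60661^(-7.508) = 42.638, so t = 102.638.
T = 100·t = 10264 K → 10200 K to the nearest 200 K.
M_estimate = 10⁶/10200 = 98.04; M_reference = 10⁶/5003 = 199.88.
ΔM = 98.04 − 199.88 = -101.84 → -102 mireds.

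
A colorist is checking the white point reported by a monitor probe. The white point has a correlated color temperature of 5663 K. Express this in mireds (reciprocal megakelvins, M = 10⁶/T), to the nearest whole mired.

177 mireds

M = 10⁶ / 5663 = 176.585 → 177 mireds.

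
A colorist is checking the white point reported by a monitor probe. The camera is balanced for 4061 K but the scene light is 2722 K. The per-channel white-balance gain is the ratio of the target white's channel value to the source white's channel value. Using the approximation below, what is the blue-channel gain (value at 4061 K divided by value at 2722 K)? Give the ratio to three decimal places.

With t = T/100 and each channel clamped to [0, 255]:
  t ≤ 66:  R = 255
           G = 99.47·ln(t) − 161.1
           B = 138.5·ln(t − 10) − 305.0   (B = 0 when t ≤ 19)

At 2722 K (t = 27.22):
  B = 138.5·ln(27.22 − 10) − 305.0 = 138.5·ln 17.22 − 305.0 = 138.5·2.8461 − 305.0 = 89.181.
At 4061 K (t = 40.61):
  B = 138.5·ln(40.61 − 10) − 305.0 = 138.5·ln 30.61 − 305.0 = 138.5·3.4213 − 305.0 = 168.854.
Gain = 168.854 / 89.181 = 1.8934 → 1.893.

1.893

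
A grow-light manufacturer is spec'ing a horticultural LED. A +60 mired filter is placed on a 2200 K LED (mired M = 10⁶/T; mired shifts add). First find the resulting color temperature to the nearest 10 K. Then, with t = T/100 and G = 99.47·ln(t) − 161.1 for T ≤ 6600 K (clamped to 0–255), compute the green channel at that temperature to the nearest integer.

M_in = 10⁶/2200 = 454.55; M_out = 454.55 + (+60) = 514.55.
T_out = 10⁶/514.55 = 1943.5 K → 1940 K; t = 19.4.
G = 99.47·ln 19.4 − 161.1 = 99.47·2.9653 − 161.1 = 133.856.
Rounded: 134.

134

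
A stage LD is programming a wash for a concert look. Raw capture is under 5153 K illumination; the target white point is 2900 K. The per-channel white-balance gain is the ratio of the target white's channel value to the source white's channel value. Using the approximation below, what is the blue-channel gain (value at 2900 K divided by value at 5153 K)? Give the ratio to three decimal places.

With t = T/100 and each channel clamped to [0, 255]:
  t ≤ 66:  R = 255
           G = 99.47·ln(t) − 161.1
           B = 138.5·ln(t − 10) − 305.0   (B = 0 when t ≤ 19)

At 5153 K (t = 51.53):
  B = 138.5·ln(51.53 − 10) − 305.0 = 138.5·ln 41.53 − 305.0 = 138.5·3.7264 − 305.0 = 211.109.
At 2900 K (t = 29):
  B = 138.5·ln(29 − 10) − 305.0 = 138.5·ln 19 − 305.0 = 138.5·2.9444 − 305.0 = 102.805.
Gain = 102.805 / 211.109 = 0.4870 → 0.487.

0.487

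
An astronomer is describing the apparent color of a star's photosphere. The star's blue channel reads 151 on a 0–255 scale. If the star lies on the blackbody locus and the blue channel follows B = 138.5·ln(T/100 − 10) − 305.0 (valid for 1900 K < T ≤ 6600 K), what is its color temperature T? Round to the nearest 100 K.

ln(t − 10) = (151 + 305.0) / 138.5 = 3.2924.
t − 10 = e^3.2924 = 26.908, so t = 36.908.
T = 100·t = 3691 K → 3700 K to the nearest 100 K.

3700 K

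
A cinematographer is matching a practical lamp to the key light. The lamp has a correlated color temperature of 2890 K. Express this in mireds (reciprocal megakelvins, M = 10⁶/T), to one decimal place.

346.0 mireds

M = 10⁶ / 2890 = 346.021 → 346.0 mireds.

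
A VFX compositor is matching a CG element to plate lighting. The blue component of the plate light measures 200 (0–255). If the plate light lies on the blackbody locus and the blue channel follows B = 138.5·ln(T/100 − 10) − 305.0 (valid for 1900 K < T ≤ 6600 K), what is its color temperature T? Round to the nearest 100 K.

4800 K

ln(t − 10) = (200 + 305.0) / 138.5 = 3.6462.
t − 10 = e^3.6462 = 38.329, so t = 48.329.
T = 100·t = 4833 K → 4800 K to the nearest 100 K.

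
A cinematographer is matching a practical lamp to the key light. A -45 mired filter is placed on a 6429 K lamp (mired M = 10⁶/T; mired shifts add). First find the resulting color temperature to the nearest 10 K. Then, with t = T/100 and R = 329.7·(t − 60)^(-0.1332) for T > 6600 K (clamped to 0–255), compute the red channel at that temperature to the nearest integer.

209

M_in = 10⁶/6429 = 155.55; M_out = 155.55 + (-45) = 110.55.
T_out = 10⁶/110.55 = 9046.1 K → 9050 K; t = 90.5.
R = 329.7·(90.5 − 60)^(-0.1332) = 329.7·30.5^(-0.1332) = 329.7·0.63429 = 209.127.
Rounded: 209.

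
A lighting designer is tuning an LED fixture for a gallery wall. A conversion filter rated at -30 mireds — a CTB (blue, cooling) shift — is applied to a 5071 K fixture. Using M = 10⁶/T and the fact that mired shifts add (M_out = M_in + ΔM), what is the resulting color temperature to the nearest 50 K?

M_in = 10⁶/5071 = 197.20 mireds.
M_out = 197.20 + (-30) = 167.20 mireds.
T_out = 10⁶/167.20 = 5980.9 K → 6000 K.

6000 K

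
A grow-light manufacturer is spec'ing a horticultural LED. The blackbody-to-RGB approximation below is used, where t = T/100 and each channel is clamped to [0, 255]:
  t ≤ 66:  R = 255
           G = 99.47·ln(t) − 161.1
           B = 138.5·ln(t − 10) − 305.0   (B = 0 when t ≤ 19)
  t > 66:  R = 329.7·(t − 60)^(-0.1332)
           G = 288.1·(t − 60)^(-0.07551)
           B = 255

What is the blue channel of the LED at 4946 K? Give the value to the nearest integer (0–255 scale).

t = 4946/100 = 49.46; the t ≤ 66 branch applies.
B = 138.5·ln(49.46 − 10) − 305.0 = 138.5·ln 39.46 − 305.0 = 138.5·3.6753 − 305.0 = 204.027.
Rounded: 204.

204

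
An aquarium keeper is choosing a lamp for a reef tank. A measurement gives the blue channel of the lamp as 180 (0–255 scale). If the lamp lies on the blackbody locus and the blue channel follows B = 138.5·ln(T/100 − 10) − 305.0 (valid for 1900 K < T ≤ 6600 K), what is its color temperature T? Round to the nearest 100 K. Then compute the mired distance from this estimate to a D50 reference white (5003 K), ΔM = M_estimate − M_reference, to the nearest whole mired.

ln(t − 10) = (180 + 305.0) / 138.5 = 3.5018.
t − 10 = e^3.5018 = 33.175, so t = 43.175.
T = 100·t = 4318 K → 4300 K to the nearest 100 K.
M_estimate = 10⁶/4300 = 232.56; M_reference = 10⁶/5003 = 199.88.
ΔM = 232.56 − 199.88 = 32.68 → +33 mireds.

+33 mireds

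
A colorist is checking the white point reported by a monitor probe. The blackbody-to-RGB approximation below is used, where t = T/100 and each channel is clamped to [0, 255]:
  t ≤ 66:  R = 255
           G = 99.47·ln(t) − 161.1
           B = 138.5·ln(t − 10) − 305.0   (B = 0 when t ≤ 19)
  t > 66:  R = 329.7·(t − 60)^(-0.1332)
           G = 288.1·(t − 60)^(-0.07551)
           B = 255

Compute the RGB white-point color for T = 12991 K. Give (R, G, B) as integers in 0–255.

(187, 209, 255)

t = 12991/100 = 129.91; the t > 66 branch applies.
R = 329.7·(129.91 − 60)^(-0.1332) = 329.7·69.91^(-0.1332) = 329.7·0.56795 = 187.252.
G = 288.1·(129.91 − 60)^(-0.07551) = 288.1·69.91^(-0.07551) = 288.1·0.72564 = 209.056.
B = 255 by definition for t > 66.
Rounded: (187, 209, 255).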